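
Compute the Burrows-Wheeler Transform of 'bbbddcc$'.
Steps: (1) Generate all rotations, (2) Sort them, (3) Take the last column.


Rotations (sorted):
  0: $bbbddcc -> last char: c
  1: bbbddcc$ -> last char: $
  2: bbddcc$b -> last char: b
  3: bddcc$bb -> last char: b
  4: c$bbbddc -> last char: c
  5: cc$bbbdd -> last char: d
  6: dcc$bbbd -> last char: d
  7: ddcc$bbb -> last char: b


BWT = c$bbcddb


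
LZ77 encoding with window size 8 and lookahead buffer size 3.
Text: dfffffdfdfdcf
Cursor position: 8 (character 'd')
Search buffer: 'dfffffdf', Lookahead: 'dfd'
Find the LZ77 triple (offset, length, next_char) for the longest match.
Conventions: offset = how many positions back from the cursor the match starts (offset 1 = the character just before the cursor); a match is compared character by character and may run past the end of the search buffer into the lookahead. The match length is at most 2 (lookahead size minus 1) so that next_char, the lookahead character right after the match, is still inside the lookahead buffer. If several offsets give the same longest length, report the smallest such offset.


Try each offset into the search buffer:
  offset=1 (pos 7, char 'f'): match length 0
  offset=2 (pos 6, char 'd'): match length 2
  offset=3 (pos 5, char 'f'): match length 0
  offset=4 (pos 4, char 'f'): match length 0
  offset=5 (pos 3, char 'f'): match length 0
  offset=6 (pos 2, char 'f'): match length 0
  offset=7 (pos 1, char 'f'): match length 0
  offset=8 (pos 0, char 'd'): match length 2
Longest match has length 2, found at offsets 2, 8; take the smallest, offset 2.
next_char = character at position 8 + 2 = 10 -> 'd'

Best match: offset=2, length=2 (matching 'df' starting at position 6)
LZ77 triple: (2, 2, 'd')


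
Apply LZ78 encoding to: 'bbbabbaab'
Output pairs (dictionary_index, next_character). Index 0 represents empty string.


LZ78 encoding steps:
Dictionary: {0: ''}
Step 1: w='' (idx 0), next='b' -> output (0, 'b'), add 'b' as idx 1
Step 2: w='b' (idx 1), next='b' -> output (1, 'b'), add 'bb' as idx 2
Step 3: w='' (idx 0), next='a' -> output (0, 'a'), add 'a' as idx 3
Step 4: w='bb' (idx 2), next='a' -> output (2, 'a'), add 'bba' as idx 4
Step 5: w='a' (idx 3), next='b' -> output (3, 'b'), add 'ab' as idx 5


Encoded: [(0, 'b'), (1, 'b'), (0, 'a'), (2, 'a'), (3, 'b')]


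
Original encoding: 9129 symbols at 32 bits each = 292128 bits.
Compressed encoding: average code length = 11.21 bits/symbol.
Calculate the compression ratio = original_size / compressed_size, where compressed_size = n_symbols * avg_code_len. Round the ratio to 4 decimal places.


original_size = n_symbols * orig_bits = 9129 * 32 = 292128 bits
compressed_size = n_symbols * avg_code_len = 9129 * 11.21 = 102336.09 bits
ratio = original_size / compressed_size = 292128 / 102336.09 = 2.8546

Compression ratio = 2.8546


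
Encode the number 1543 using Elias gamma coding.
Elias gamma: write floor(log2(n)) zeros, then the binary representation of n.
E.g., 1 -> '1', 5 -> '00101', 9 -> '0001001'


num_bits = floor(log2(1543)) + 1 = 11
leading_zeros = num_bits - 1 = 10
binary(1543) = 11000000111

Elias gamma(1543) = '0000000000' + '11000000111' = 000000000011000000111 (21 bits)


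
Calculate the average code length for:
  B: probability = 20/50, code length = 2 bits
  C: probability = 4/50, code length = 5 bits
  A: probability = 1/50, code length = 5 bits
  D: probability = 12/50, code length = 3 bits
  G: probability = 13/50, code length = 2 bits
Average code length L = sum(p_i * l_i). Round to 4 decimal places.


Weighted contributions p_i * l_i:
  B: (20/50) * 2 = 40/50
  C: (4/50) * 5 = 20/50
  A: (1/50) * 5 = 5/50
  D: (12/50) * 3 = 36/50
  G: (13/50) * 2 = 26/50
Sum = (40 + 20 + 5 + 36 + 26)/50 = 127/50

L = 127/50 = 2.5400 bits/symbol


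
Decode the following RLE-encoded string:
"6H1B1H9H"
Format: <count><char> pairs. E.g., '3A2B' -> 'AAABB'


Expanding each <count><char> pair:
  6H -> 'HHHHHH'
  1B -> 'B'
  1H -> 'H'
  9H -> 'HHHHHHHHH'

Decoded = HHHHHHBHHHHHHHHHH


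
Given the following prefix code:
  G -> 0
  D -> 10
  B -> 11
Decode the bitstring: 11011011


Decoding step by step:
Bits 11 -> B
Bits 0 -> G
Bits 11 -> B
Bits 0 -> G
Bits 11 -> B


Decoded message: BGBGB


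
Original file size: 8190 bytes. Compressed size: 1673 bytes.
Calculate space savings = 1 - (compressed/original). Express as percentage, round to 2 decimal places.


ratio = compressed/original = 1673/8190 = 0.204274
savings = 1 - ratio = 1 - 0.204274 = 0.795726
as a percentage: 0.795726 * 100 = 79.57%

Space savings = 1 - 1673/8190 = 79.57%


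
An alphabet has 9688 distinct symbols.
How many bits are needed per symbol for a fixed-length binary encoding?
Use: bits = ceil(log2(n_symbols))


log2(9688) = 13.242
Bracket: 2^13 = 8192 < 9688 <= 2^14 = 16384
So ceil(log2(9688)) = 14

bits = ceil(log2(9688)) = ceil(13.242) = 14 bits


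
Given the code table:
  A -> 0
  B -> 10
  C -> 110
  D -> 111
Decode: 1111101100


Decoding:
111 -> D
110 -> C
110 -> C
0 -> A


Result: DCCA


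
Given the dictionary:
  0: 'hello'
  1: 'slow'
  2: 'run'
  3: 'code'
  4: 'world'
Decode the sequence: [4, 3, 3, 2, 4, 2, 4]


Look up each index in the dictionary:
  4 -> 'world'
  3 -> 'code'
  3 -> 'code'
  2 -> 'run'
  4 -> 'world'
  2 -> 'run'
  4 -> 'world'

Decoded: "world code code run world run world"


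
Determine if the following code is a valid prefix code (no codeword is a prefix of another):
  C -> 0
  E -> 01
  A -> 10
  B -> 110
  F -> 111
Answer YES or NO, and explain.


Checking each pair (does one codeword prefix another?):
  C='0' vs E='01': prefix -- VIOLATION

NO -- this is NOT a valid prefix code. C (0) is a prefix of E (01).


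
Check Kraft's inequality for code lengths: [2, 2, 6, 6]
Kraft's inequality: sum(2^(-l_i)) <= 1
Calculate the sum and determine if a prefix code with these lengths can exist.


Sum = 2^(-2) + 2^(-2) + 2^(-6) + 2^(-6)
    = 0.25 + 0.25 + 0.015625 + 0.015625
    = 34/64 = 0.53125
Since 0.53125 <= 1, Kraft's inequality IS satisfied.
A prefix code with these lengths CAN exist.

Kraft sum = 0.53125. Satisfied.


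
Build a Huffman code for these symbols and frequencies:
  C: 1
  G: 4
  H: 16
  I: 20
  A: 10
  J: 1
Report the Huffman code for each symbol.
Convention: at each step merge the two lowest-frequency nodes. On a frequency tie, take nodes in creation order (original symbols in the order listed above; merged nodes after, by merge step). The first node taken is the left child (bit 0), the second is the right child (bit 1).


Huffman tree construction:
Step 1: Merge C(1) + J(1) = 2
Step 2: Merge (C+J)(2) + G(4) = 6
Step 3: Merge ((C+J)+G)(6) + A(10) = 16
Step 4: Merge H(16) + (((C+J)+G)+A)(16) = 32
Step 5: Merge I(20) + (H+(((C+J)+G)+A))(32) = 52
Read each symbol's code off the tree from the root (left child = 0, right child = 1).

Codes:
  C: 11000 (length 5)
  G: 1101 (length 4)
  H: 10 (length 2)
  I: 0 (length 1)
  A: 111 (length 3)
  J: 11001 (length 5)
Average code length: 108/52 = 2.0769 bits/symbol


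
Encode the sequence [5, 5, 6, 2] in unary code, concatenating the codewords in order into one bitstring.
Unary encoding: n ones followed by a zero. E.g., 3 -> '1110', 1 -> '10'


Encode each number as n ones followed by a terminating 0:
  5 -> 111110 (6 bits)
  5 -> 111110 (6 bits)
  6 -> 1111110 (7 bits)
  2 -> 110 (3 bits)
Total length = 6 + 6 + 7 + 3 = 22 bits.

Unary([5, 5, 6, 2]) = 1111101111101111110110 (22 bits)


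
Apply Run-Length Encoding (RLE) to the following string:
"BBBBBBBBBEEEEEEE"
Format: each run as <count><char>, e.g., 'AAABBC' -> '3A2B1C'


Scanning runs left to right:
  i=0: run of 'B' x 9 -> '9B'
  i=9: run of 'E' x 7 -> '7E'

RLE = 9B7E


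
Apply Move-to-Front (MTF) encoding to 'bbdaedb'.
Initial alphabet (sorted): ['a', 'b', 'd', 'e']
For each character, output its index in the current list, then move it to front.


MTF encoding:
'b': index 1 in ['a', 'b', 'd', 'e'] -> ['b', 'a', 'd', 'e']
'b': index 0 in ['b', 'a', 'd', 'e'] -> ['b', 'a', 'd', 'e']
'd': index 2 in ['b', 'a', 'd', 'e'] -> ['d', 'b', 'a', 'e']
'a': index 2 in ['d', 'b', 'a', 'e'] -> ['a', 'd', 'b', 'e']
'e': index 3 in ['a', 'd', 'b', 'e'] -> ['e', 'a', 'd', 'b']
'd': index 2 in ['e', 'a', 'd', 'b'] -> ['d', 'e', 'a', 'b']
'b': index 3 in ['d', 'e', 'a', 'b'] -> ['b', 'd', 'e', 'a']


Output: [1, 0, 2, 2, 3, 2, 3]


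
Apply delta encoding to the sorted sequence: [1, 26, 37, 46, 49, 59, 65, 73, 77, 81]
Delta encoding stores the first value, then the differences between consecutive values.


First value: 1
Deltas:
  26 - 1 = 25
  37 - 26 = 11
  46 - 37 = 9
  49 - 46 = 3
  59 - 49 = 10
  65 - 59 = 6
  73 - 65 = 8
  77 - 73 = 4
  81 - 77 = 4


Delta encoded: [1, 25, 11, 9, 3, 10, 6, 8, 4, 4]


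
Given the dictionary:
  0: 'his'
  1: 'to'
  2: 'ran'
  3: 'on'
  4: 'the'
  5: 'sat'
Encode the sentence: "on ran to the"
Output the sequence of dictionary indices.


Look up each word in the dictionary:
  'on' -> 3
  'ran' -> 2
  'to' -> 1
  'the' -> 4

Encoded: [3, 2, 1, 4]


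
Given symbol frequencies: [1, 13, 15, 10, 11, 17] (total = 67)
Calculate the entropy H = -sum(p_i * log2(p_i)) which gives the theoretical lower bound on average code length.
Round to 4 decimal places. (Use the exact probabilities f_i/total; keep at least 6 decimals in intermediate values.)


Per-symbol terms -p_i * log2(p_i) with p_i = f_i/67:
  p = 1/67 = 0.014925: log2(p) = -6.066089, -p*log2(p) = 0.090539
  p = 13/67 = 0.194030: log2(p) = -2.365649, -p*log2(p) = 0.459007
  p = 15/67 = 0.223881: log2(p) = -2.159199, -p*log2(p) = 0.483403
  p = 10/67 = 0.149254: log2(p) = -2.744161, -p*log2(p) = 0.409576
  p = 11/67 = 0.164179: log2(p) = -2.606658, -p*log2(p) = 0.427959
  p = 17/67 = 0.253731: log2(p) = -1.978626, -p*log2(p) = 0.502040
H = 0.090539 + 0.459007 + 0.483403 + 0.409576 + 0.427959 + 0.502040 = 2.372524

H = 2.3725 bits/symbol


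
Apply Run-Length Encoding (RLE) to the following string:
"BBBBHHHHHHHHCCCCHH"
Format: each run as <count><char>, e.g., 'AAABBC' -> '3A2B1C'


Scanning runs left to right:
  i=0: run of 'B' x 4 -> '4B'
  i=4: run of 'H' x 8 -> '8H'
  i=12: run of 'C' x 4 -> '4C'
  i=16: run of 'H' x 2 -> '2H'

RLE = 4B8H4C2H


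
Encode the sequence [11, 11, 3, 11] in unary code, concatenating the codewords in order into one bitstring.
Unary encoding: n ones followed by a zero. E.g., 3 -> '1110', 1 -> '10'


Encode each number as n ones followed by a terminating 0:
  11 -> 111111111110 (12 bits)
  11 -> 111111111110 (12 bits)
  3 -> 1110 (4 bits)
  11 -> 111111111110 (12 bits)
Total length = 12 + 12 + 4 + 12 = 40 bits.

Unary([11, 11, 3, 11]) = 1111111111101111111111101110111111111110 (40 bits)


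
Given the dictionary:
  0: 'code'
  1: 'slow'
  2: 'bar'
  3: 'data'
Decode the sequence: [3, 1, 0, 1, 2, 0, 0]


Look up each index in the dictionary:
  3 -> 'data'
  1 -> 'slow'
  0 -> 'code'
  1 -> 'slow'
  2 -> 'bar'
  0 -> 'code'
  0 -> 'code'

Decoded: "data slow code slow bar code code"


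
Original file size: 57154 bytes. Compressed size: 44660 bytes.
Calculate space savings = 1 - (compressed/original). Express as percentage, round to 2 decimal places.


ratio = compressed/original = 44660/57154 = 0.781398
savings = 1 - ratio = 1 - 0.781398 = 0.218602
as a percentage: 0.218602 * 100 = 21.86%

Space savings = 1 - 44660/57154 = 21.86%


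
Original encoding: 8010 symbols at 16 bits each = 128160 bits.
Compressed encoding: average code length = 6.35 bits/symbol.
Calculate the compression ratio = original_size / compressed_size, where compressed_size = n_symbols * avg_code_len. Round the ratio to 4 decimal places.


original_size = n_symbols * orig_bits = 8010 * 16 = 128160 bits
compressed_size = n_symbols * avg_code_len = 8010 * 6.35 = 50863.5 bits
ratio = original_size / compressed_size = 128160 / 50863.5 = 2.5197

Compression ratio = 2.5197


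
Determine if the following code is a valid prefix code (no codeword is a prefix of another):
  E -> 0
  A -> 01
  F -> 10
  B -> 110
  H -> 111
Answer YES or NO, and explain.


Checking each pair (does one codeword prefix another?):
  E='0' vs A='01': prefix -- VIOLATION

NO -- this is NOT a valid prefix code. E (0) is a prefix of A (01).


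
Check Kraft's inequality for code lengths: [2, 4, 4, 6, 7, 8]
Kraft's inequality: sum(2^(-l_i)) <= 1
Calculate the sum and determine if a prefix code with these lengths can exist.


Sum = 2^(-2) + 2^(-4) + 2^(-4) + 2^(-6) + 2^(-7) + 2^(-8)
    = 0.25 + 0.0625 + 0.0625 + 0.015625 + 0.0078125 + 0.00390625
    = 103/256 = 0.40234375
Since 0.40234375 <= 1, Kraft's inequality IS satisfied.
A prefix code with these lengths CAN exist.

Kraft sum = 0.40234375. Satisfied.


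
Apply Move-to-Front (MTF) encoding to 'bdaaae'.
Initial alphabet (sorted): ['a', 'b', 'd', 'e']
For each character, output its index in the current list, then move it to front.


MTF encoding:
'b': index 1 in ['a', 'b', 'd', 'e'] -> ['b', 'a', 'd', 'e']
'd': index 2 in ['b', 'a', 'd', 'e'] -> ['d', 'b', 'a', 'e']
'a': index 2 in ['d', 'b', 'a', 'e'] -> ['a', 'd', 'b', 'e']
'a': index 0 in ['a', 'd', 'b', 'e'] -> ['a', 'd', 'b', 'e']
'a': index 0 in ['a', 'd', 'b', 'e'] -> ['a', 'd', 'b', 'e']
'e': index 3 in ['a', 'd', 'b', 'e'] -> ['e', 'a', 'd', 'b']


Output: [1, 2, 2, 0, 0, 3]


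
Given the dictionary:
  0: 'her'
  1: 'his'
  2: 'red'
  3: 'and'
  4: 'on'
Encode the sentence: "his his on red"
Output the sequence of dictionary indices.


Look up each word in the dictionary:
  'his' -> 1
  'his' -> 1
  'on' -> 4
  'red' -> 2

Encoded: [1, 1, 4, 2]


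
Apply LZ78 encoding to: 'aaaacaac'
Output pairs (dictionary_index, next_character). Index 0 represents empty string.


LZ78 encoding steps:
Dictionary: {0: ''}
Step 1: w='' (idx 0), next='a' -> output (0, 'a'), add 'a' as idx 1
Step 2: w='a' (idx 1), next='a' -> output (1, 'a'), add 'aa' as idx 2
Step 3: w='a' (idx 1), next='c' -> output (1, 'c'), add 'ac' as idx 3
Step 4: w='aa' (idx 2), next='c' -> output (2, 'c'), add 'aac' as idx 4


Encoded: [(0, 'a'), (1, 'a'), (1, 'c'), (2, 'c')]


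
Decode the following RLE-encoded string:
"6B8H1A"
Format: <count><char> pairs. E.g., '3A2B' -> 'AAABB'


Expanding each <count><char> pair:
  6B -> 'BBBBBB'
  8H -> 'HHHHHHHH'
  1A -> 'A'

Decoded = BBBBBBHHHHHHHHA


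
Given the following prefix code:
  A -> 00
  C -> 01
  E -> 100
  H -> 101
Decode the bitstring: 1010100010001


Decoding step by step:
Bits 101 -> H
Bits 01 -> C
Bits 00 -> A
Bits 01 -> C
Bits 00 -> A
Bits 01 -> C


Decoded message: HCACAC


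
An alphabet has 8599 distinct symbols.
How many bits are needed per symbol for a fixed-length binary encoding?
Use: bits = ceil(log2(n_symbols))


log2(8599) = 13.07
Bracket: 2^13 = 8192 < 8599 <= 2^14 = 16384
So ceil(log2(8599)) = 14

bits = ceil(log2(8599)) = ceil(13.07) = 14 bits


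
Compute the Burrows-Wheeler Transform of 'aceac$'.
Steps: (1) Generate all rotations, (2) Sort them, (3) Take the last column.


Rotations (sorted):
  0: $aceac -> last char: c
  1: ac$ace -> last char: e
  2: aceac$ -> last char: $
  3: c$acea -> last char: a
  4: ceac$a -> last char: a
  5: eac$ac -> last char: c


BWT = ce$aac


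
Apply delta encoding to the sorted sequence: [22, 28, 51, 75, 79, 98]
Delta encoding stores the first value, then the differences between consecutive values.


First value: 22
Deltas:
  28 - 22 = 6
  51 - 28 = 23
  75 - 51 = 24
  79 - 75 = 4
  98 - 79 = 19


Delta encoded: [22, 6, 23, 24, 4, 19]


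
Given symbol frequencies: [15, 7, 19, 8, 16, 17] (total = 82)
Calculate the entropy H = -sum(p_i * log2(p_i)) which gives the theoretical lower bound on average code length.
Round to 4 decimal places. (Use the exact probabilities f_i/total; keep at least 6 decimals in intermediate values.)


Per-symbol terms -p_i * log2(p_i) with p_i = f_i/82:
  p = 15/82 = 0.182927: log2(p) = -2.450661, -p*log2(p) = 0.448292
  p = 7/82 = 0.085366: log2(p) = -3.550197, -p*log2(p) = 0.303066
  p = 19/82 = 0.231707: log2(p) = -2.109624, -p*log2(p) = 0.488815
  p = 8/82 = 0.097561: log2(p) = -3.357552, -p*log2(p) = 0.327566
  p = 16/82 = 0.195122: log2(p) = -2.357552, -p*log2(p) = 0.460010
  p = 17/82 = 0.207317: log2(p) = -2.270089, -p*log2(p) = 0.470628
H = 0.448292 + 0.303066 + 0.488815 + 0.327566 + 0.460010 + 0.470628 = 2.498377

H = 2.4984 bits/symbol


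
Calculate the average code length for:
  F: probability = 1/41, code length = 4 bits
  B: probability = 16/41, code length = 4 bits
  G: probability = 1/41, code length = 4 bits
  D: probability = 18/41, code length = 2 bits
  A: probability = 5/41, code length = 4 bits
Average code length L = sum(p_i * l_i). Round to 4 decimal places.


Weighted contributions p_i * l_i:
  F: (1/41) * 4 = 4/41
  B: (16/41) * 4 = 64/41
  G: (1/41) * 4 = 4/41
  D: (18/41) * 2 = 36/41
  A: (5/41) * 4 = 20/41
Sum = (4 + 64 + 4 + 36 + 20)/41 = 128/41

L = 128/41 = 3.1220 bits/symbol


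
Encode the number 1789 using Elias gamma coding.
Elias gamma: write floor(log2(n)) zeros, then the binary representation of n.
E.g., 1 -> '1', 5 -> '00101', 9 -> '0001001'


num_bits = floor(log2(1789)) + 1 = 11
leading_zeros = num_bits - 1 = 10
binary(1789) = 11011111101

Elias gamma(1789) = '0000000000' + '11011111101' = 000000000011011111101 (21 bits)


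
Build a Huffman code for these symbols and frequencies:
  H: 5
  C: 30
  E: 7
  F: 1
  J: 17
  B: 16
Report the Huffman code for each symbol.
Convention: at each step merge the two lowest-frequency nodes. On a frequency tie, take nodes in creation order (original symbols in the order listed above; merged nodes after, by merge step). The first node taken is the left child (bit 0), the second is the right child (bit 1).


Huffman tree construction:
Step 1: Merge F(1) + H(5) = 6
Step 2: Merge (F+H)(6) + E(7) = 13
Step 3: Merge ((F+H)+E)(13) + B(16) = 29
Step 4: Merge J(17) + (((F+H)+E)+B)(29) = 46
Step 5: Merge C(30) + (J+(((F+H)+E)+B))(46) = 76
Read each symbol's code off the tree from the root (left child = 0, right child = 1).

Codes:
  H: 11001 (length 5)
  C: 0 (length 1)
  E: 1101 (length 4)
  F: 11000 (length 5)
  J: 10 (length 2)
  B: 111 (length 3)
Average code length: 170/76 = 2.2368 bits/symbol


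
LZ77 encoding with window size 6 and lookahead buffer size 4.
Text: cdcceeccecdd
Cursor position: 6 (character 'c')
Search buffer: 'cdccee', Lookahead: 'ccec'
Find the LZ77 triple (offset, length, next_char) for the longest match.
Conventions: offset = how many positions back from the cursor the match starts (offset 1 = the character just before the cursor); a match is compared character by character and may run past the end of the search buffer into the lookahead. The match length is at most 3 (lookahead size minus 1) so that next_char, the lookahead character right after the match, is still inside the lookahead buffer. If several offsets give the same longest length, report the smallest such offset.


Try each offset into the search buffer:
  offset=1 (pos 5, char 'e'): match length 0
  offset=2 (pos 4, char 'e'): match length 0
  offset=3 (pos 3, char 'c'): match length 1
  offset=4 (pos 2, char 'c'): match length 3
  offset=5 (pos 1, char 'd'): match length 0
  offset=6 (pos 0, char 'c'): match length 1
Longest match has length 3 at offset 4.
next_char = character at position 6 + 3 = 9 -> 'c'

Best match: offset=4, length=3 (matching 'cce' starting at position 2)
LZ77 triple: (4, 3, 'c')


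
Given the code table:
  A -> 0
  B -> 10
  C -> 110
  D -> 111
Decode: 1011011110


Decoding:
10 -> B
110 -> C
111 -> D
10 -> B


Result: BCDB


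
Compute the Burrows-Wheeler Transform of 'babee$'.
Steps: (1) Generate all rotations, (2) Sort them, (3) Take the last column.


Rotations (sorted):
  0: $babee -> last char: e
  1: abee$b -> last char: b
  2: babee$ -> last char: $
  3: bee$ba -> last char: a
  4: e$babe -> last char: e
  5: ee$bab -> last char: b


BWT = eb$aeb


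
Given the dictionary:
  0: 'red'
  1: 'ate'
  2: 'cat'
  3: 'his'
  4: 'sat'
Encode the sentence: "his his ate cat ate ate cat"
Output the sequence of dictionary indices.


Look up each word in the dictionary:
  'his' -> 3
  'his' -> 3
  'ate' -> 1
  'cat' -> 2
  'ate' -> 1
  'ate' -> 1
  'cat' -> 2

Encoded: [3, 3, 1, 2, 1, 1, 2]


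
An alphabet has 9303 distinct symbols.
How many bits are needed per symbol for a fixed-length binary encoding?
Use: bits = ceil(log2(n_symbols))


log2(9303) = 13.1835
Bracket: 2^13 = 8192 < 9303 <= 2^14 = 16384
So ceil(log2(9303)) = 14

bits = ceil(log2(9303)) = ceil(13.1835) = 14 bits


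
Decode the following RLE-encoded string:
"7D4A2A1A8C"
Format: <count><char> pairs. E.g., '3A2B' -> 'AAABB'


Expanding each <count><char> pair:
  7D -> 'DDDDDDD'
  4A -> 'AAAA'
  2A -> 'AA'
  1A -> 'A'
  8C -> 'CCCCCCCC'

Decoded = DDDDDDDAAAAAAACCCCCCCC


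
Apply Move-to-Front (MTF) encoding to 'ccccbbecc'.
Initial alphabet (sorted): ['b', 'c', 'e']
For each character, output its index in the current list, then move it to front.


MTF encoding:
'c': index 1 in ['b', 'c', 'e'] -> ['c', 'b', 'e']
'c': index 0 in ['c', 'b', 'e'] -> ['c', 'b', 'e']
'c': index 0 in ['c', 'b', 'e'] -> ['c', 'b', 'e']
'c': index 0 in ['c', 'b', 'e'] -> ['c', 'b', 'e']
'b': index 1 in ['c', 'b', 'e'] -> ['b', 'c', 'e']
'b': index 0 in ['b', 'c', 'e'] -> ['b', 'c', 'e']
'e': index 2 in ['b', 'c', 'e'] -> ['e', 'b', 'c']
'c': index 2 in ['e', 'b', 'c'] -> ['c', 'e', 'b']
'c': index 0 in ['c', 'e', 'b'] -> ['c', 'e', 'b']


Output: [1, 0, 0, 0, 1, 0, 2, 2, 0]


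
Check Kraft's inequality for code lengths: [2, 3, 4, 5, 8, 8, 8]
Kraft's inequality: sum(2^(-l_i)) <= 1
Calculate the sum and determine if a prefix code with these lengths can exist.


Sum = 2^(-2) + 2^(-3) + 2^(-4) + 2^(-5) + 2^(-8) + 2^(-8) + 2^(-8)
    = 0.25 + 0.125 + 0.0625 + 0.03125 + 0.00390625 + 0.00390625 + 0.00390625
    = 123/256 = 0.48046875
Since 0.48046875 <= 1, Kraft's inequality IS satisfied.
A prefix code with these lengths CAN exist.

Kraft sum = 0.48046875. Satisfied.


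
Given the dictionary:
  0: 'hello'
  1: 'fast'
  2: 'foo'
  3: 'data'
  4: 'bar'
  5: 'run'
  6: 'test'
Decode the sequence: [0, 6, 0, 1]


Look up each index in the dictionary:
  0 -> 'hello'
  6 -> 'test'
  0 -> 'hello'
  1 -> 'fast'

Decoded: "hello test hello fast"


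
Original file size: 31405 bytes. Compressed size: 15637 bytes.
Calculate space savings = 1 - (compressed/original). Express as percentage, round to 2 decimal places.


ratio = compressed/original = 15637/31405 = 0.497914
savings = 1 - ratio = 1 - 0.497914 = 0.502086
as a percentage: 0.502086 * 100 = 50.21%

Space savings = 1 - 15637/31405 = 50.21%


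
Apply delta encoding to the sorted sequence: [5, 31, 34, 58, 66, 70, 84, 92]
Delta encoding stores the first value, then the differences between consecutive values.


First value: 5
Deltas:
  31 - 5 = 26
  34 - 31 = 3
  58 - 34 = 24
  66 - 58 = 8
  70 - 66 = 4
  84 - 70 = 14
  92 - 84 = 8


Delta encoded: [5, 26, 3, 24, 8, 4, 14, 8]


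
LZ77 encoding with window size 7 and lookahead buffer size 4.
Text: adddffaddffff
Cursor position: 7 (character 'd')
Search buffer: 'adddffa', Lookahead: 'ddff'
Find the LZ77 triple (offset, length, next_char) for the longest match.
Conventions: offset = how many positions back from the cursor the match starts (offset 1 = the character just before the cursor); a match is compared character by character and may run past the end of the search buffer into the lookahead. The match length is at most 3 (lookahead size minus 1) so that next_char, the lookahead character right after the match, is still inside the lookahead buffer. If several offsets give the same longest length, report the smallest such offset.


Try each offset into the search buffer:
  offset=1 (pos 6, char 'a'): match length 0
  offset=2 (pos 5, char 'f'): match length 0
  offset=3 (pos 4, char 'f'): match length 0
  offset=4 (pos 3, char 'd'): match length 1
  offset=5 (pos 2, char 'd'): match length 3
  offset=6 (pos 1, char 'd'): match length 2
  offset=7 (pos 0, char 'a'): match length 0
Longest match has length 3 at offset 5.
next_char = character at position 7 + 3 = 10 -> 'f'

Best match: offset=5, length=3 (matching 'ddf' starting at position 2)
LZ77 triple: (5, 3, 'f')


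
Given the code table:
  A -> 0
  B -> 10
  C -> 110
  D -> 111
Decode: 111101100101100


Decoding:
111 -> D
10 -> B
110 -> C
0 -> A
10 -> B
110 -> C
0 -> A


Result: DBCABCA


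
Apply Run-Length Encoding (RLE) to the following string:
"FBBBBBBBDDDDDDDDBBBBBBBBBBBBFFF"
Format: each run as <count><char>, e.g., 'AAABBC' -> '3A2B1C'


Scanning runs left to right:
  i=0: run of 'F' x 1 -> '1F'
  i=1: run of 'B' x 7 -> '7B'
  i=8: run of 'D' x 8 -> '8D'
  i=16: run of 'B' x 12 -> '12B'
  i=28: run of 'F' x 3 -> '3F'

RLE = 1F7B8D12B3F


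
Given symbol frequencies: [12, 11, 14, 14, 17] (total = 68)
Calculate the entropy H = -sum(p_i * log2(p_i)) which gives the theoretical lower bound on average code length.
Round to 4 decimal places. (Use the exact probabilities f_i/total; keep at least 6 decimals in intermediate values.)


Per-symbol terms -p_i * log2(p_i) with p_i = f_i/68:
  p = 12/68 = 0.176471: log2(p) = -2.502500, -p*log2(p) = 0.441618
  p = 11/68 = 0.161765: log2(p) = -2.628031, -p*log2(p) = 0.425123
  p = 14/68 = 0.205882: log2(p) = -2.280108, -p*log2(p) = 0.469434
  p = 14/68 = 0.205882: log2(p) = -2.280108, -p*log2(p) = 0.469434
  p = 17/68 = 0.250000: log2(p) = -2.000000, -p*log2(p) = 0.500000
H = 0.441618 + 0.425123 + 0.469434 + 0.469434 + 0.500000 = 2.305609

H = 2.3056 bits/symbol


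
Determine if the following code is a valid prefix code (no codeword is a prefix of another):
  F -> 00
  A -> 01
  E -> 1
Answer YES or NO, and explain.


Checking each pair (does one codeword prefix another?):
  F='00' vs A='01': no prefix
  F='00' vs E='1': no prefix
  A='01' vs F='00': no prefix
  A='01' vs E='1': no prefix
  E='1' vs F='00': no prefix
  E='1' vs A='01': no prefix
No violation found over all pairs.

YES -- this is a valid prefix code. No codeword is a prefix of any other codeword.


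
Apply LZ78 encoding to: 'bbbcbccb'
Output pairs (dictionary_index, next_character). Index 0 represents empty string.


LZ78 encoding steps:
Dictionary: {0: ''}
Step 1: w='' (idx 0), next='b' -> output (0, 'b'), add 'b' as idx 1
Step 2: w='b' (idx 1), next='b' -> output (1, 'b'), add 'bb' as idx 2
Step 3: w='' (idx 0), next='c' -> output (0, 'c'), add 'c' as idx 3
Step 4: w='b' (idx 1), next='c' -> output (1, 'c'), add 'bc' as idx 4
Step 5: w='c' (idx 3), next='b' -> output (3, 'b'), add 'cb' as idx 5


Encoded: [(0, 'b'), (1, 'b'), (0, 'c'), (1, 'c'), (3, 'b')]


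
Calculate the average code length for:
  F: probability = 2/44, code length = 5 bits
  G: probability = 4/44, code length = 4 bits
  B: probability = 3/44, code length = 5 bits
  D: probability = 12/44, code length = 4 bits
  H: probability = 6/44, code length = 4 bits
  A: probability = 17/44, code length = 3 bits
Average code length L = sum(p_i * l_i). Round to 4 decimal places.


Weighted contributions p_i * l_i:
  F: (2/44) * 5 = 10/44
  G: (4/44) * 4 = 16/44
  B: (3/44) * 5 = 15/44
  D: (12/44) * 4 = 48/44
  H: (6/44) * 4 = 24/44
  A: (17/44) * 3 = 51/44
Sum = (10 + 16 + 15 + 48 + 24 + 51)/44 = 164/44

L = 164/44 = 3.7273 bits/symbol


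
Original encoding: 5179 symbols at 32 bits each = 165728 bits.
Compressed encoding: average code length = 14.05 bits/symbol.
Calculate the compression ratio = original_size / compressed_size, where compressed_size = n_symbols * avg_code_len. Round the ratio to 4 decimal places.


original_size = n_symbols * orig_bits = 5179 * 32 = 165728 bits
compressed_size = n_symbols * avg_code_len = 5179 * 14.05 = 72764.95 bits
ratio = original_size / compressed_size = 165728 / 72764.95 = 2.2776

Compression ratio = 2.2776


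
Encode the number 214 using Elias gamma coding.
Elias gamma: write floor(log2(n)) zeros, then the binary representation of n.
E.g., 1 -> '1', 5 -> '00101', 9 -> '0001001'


num_bits = floor(log2(214)) + 1 = 8
leading_zeros = num_bits - 1 = 7
binary(214) = 11010110

Elias gamma(214) = '0000000' + '11010110' = 000000011010110 (15 bits)


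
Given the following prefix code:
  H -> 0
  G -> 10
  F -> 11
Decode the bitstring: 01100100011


Decoding step by step:
Bits 0 -> H
Bits 11 -> F
Bits 0 -> H
Bits 0 -> H
Bits 10 -> G
Bits 0 -> H
Bits 0 -> H
Bits 11 -> F


Decoded message: HFHHGHHF


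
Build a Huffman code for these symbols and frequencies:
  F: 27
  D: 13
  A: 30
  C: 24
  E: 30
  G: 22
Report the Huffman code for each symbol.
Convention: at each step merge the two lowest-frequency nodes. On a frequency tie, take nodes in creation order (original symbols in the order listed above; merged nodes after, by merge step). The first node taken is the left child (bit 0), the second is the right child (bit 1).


Huffman tree construction:
Step 1: Merge D(13) + G(22) = 35
Step 2: Merge C(24) + F(27) = 51
Step 3: Merge A(30) + E(30) = 60
Step 4: Merge (D+G)(35) + (C+F)(51) = 86
Step 5: Merge (A+E)(60) + ((D+G)+(C+F))(86) = 146
Read each symbol's code off the tree from the root (left child = 0, right child = 1).

Codes:
  F: 111 (length 3)
  D: 100 (length 3)
  A: 00 (length 2)
  C: 110 (length 3)
  E: 01 (length 2)
  G: 101 (length 3)
Average code length: 378/146 = 2.5890 bits/symbol


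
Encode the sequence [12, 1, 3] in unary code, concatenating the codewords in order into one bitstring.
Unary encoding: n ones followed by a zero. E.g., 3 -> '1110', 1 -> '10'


Encode each number as n ones followed by a terminating 0:
  12 -> 1111111111110 (13 bits)
  1 -> 10 (2 bits)
  3 -> 1110 (4 bits)
Total length = 13 + 2 + 4 = 19 bits.

Unary([12, 1, 3]) = 1111111111110101110 (19 bits)


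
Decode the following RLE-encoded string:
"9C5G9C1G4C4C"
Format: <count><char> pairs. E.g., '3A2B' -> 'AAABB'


Expanding each <count><char> pair:
  9C -> 'CCCCCCCCC'
  5G -> 'GGGGG'
  9C -> 'CCCCCCCCC'
  1G -> 'G'
  4C -> 'CCCC'
  4C -> 'CCCC'

Decoded = CCCCCCCCCGGGGGCCCCCCCCCGCCCCCCCC


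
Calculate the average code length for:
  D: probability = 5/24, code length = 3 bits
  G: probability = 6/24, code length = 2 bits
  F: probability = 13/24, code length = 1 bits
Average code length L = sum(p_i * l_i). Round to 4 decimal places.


Weighted contributions p_i * l_i:
  D: (5/24) * 3 = 15/24
  G: (6/24) * 2 = 12/24
  F: (13/24) * 1 = 13/24
Sum = (15 + 12 + 13)/24 = 40/24

L = 40/24 = 1.6667 bits/symbol


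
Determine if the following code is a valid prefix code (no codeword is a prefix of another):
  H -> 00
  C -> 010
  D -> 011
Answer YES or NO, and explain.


Checking each pair (does one codeword prefix another?):
  H='00' vs C='010': no prefix
  H='00' vs D='011': no prefix
  C='010' vs H='00': no prefix
  C='010' vs D='011': no prefix
  D='011' vs H='00': no prefix
  D='011' vs C='010': no prefix
No violation found over all pairs.

YES -- this is a valid prefix code. No codeword is a prefix of any other codeword.


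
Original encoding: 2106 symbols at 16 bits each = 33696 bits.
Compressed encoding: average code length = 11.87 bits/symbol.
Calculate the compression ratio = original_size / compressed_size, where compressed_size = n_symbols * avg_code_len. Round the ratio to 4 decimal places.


original_size = n_symbols * orig_bits = 2106 * 16 = 33696 bits
compressed_size = n_symbols * avg_code_len = 2106 * 11.87 = 24998.22 bits
ratio = original_size / compressed_size = 33696 / 24998.22 = 1.3479

Compression ratio = 1.3479


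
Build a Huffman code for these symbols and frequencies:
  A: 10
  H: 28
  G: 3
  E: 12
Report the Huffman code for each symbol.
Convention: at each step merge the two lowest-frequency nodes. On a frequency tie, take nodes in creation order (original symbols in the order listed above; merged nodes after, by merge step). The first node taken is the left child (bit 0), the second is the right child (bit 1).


Huffman tree construction:
Step 1: Merge G(3) + A(10) = 13
Step 2: Merge E(12) + (G+A)(13) = 25
Step 3: Merge (E+(G+A))(25) + H(28) = 53
Read each symbol's code off the tree from the root (left child = 0, right child = 1).

Codes:
  A: 011 (length 3)
  H: 1 (length 1)
  G: 010 (length 3)
  E: 00 (length 2)
Average code length: 91/53 = 1.7170 bits/symbol


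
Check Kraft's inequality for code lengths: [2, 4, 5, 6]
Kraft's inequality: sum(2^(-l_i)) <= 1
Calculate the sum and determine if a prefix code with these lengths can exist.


Sum = 2^(-2) + 2^(-4) + 2^(-5) + 2^(-6)
    = 0.25 + 0.0625 + 0.03125 + 0.015625
    = 23/64 = 0.359375
Since 0.359375 <= 1, Kraft's inequality IS satisfied.
A prefix code with these lengths CAN exist.

Kraft sum = 0.359375. Satisfied.


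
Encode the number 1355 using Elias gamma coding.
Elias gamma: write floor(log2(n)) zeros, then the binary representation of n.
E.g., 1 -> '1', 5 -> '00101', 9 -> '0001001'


num_bits = floor(log2(1355)) + 1 = 11
leading_zeros = num_bits - 1 = 10
binary(1355) = 10101001011

Elias gamma(1355) = '0000000000' + '10101001011' = 000000000010101001011 (21 bits)


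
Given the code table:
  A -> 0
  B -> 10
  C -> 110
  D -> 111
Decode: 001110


Decoding:
0 -> A
0 -> A
111 -> D
0 -> A


Result: AADA


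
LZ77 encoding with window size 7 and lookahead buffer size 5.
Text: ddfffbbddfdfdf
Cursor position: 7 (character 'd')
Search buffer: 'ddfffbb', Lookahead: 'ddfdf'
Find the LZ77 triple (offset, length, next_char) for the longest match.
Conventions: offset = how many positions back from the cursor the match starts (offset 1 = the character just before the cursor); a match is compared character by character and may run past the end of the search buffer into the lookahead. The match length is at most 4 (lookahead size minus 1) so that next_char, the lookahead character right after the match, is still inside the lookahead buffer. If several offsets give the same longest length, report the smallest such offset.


Try each offset into the search buffer:
  offset=1 (pos 6, char 'b'): match length 0
  offset=2 (pos 5, char 'b'): match length 0
  offset=3 (pos 4, char 'f'): match length 0
  offset=4 (pos 3, char 'f'): match length 0
  offset=5 (pos 2, char 'f'): match length 0
  offset=6 (pos 1, char 'd'): match length 1
  offset=7 (pos 0, char 'd'): match length 3
Longest match has length 3 at offset 7.
next_char = character at position 7 + 3 = 10 -> 'd'

Best match: offset=7, length=3 (matching 'ddf' starting at position 0)
LZ77 triple: (7, 3, 'd')


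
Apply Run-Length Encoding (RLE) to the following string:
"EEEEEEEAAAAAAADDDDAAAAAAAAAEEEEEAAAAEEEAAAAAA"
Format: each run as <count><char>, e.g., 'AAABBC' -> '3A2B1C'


Scanning runs left to right:
  i=0: run of 'E' x 7 -> '7E'
  i=7: run of 'A' x 7 -> '7A'
  i=14: run of 'D' x 4 -> '4D'
  i=18: run of 'A' x 9 -> '9A'
  i=27: run of 'E' x 5 -> '5E'
  i=32: run of 'A' x 4 -> '4A'
  i=36: run of 'E' x 3 -> '3E'
  i=39: run of 'A' x 6 -> '6A'

RLE = 7E7A4D9A5E4A3E6A


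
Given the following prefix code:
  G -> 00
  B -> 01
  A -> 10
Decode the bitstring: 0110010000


Decoding step by step:
Bits 01 -> B
Bits 10 -> A
Bits 01 -> B
Bits 00 -> G
Bits 00 -> G


Decoded message: BABGG


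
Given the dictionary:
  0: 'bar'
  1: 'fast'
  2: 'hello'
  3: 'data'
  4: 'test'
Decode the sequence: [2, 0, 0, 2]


Look up each index in the dictionary:
  2 -> 'hello'
  0 -> 'bar'
  0 -> 'bar'
  2 -> 'hello'

Decoded: "hello bar bar hello"


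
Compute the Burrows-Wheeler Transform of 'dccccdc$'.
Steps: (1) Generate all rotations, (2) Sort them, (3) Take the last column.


Rotations (sorted):
  0: $dccccdc -> last char: c
  1: c$dccccd -> last char: d
  2: ccccdc$d -> last char: d
  3: cccdc$dc -> last char: c
  4: ccdc$dcc -> last char: c
  5: cdc$dccc -> last char: c
  6: dc$dcccc -> last char: c
  7: dccccdc$ -> last char: $


BWT = cddcccc$


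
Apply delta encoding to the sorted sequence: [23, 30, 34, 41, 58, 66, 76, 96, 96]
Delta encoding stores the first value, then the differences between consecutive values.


First value: 23
Deltas:
  30 - 23 = 7
  34 - 30 = 4
  41 - 34 = 7
  58 - 41 = 17
  66 - 58 = 8
  76 - 66 = 10
  96 - 76 = 20
  96 - 96 = 0


Delta encoded: [23, 7, 4, 7, 17, 8, 10, 20, 0]


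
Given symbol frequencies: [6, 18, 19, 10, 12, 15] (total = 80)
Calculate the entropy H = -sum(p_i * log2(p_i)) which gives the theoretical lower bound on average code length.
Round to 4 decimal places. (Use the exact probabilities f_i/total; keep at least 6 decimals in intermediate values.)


Per-symbol terms -p_i * log2(p_i) with p_i = f_i/80:
  p = 6/80 = 0.075000: log2(p) = -3.736966, -p*log2(p) = 0.280272
  p = 18/80 = 0.225000: log2(p) = -2.152003, -p*log2(p) = 0.484201
  p = 19/80 = 0.237500: log2(p) = -2.074001, -p*log2(p) = 0.492575
  p = 10/80 = 0.125000: log2(p) = -3.000000, -p*log2(p) = 0.375000
  p = 12/80 = 0.150000: log2(p) = -2.736966, -p*log2(p) = 0.410545
  p = 15/80 = 0.187500: log2(p) = -2.415037, -p*log2(p) = 0.452820
H = 0.280272 + 0.484201 + 0.492575 + 0.375000 + 0.410545 + 0.452820 = 2.495413

H = 2.4954 bits/symbol


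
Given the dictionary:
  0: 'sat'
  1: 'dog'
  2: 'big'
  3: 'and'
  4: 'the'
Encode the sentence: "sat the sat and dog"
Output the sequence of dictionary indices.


Look up each word in the dictionary:
  'sat' -> 0
  'the' -> 4
  'sat' -> 0
  'and' -> 3
  'dog' -> 1

Encoded: [0, 4, 0, 3, 1]


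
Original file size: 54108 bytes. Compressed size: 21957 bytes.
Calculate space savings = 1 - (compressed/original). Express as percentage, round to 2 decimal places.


ratio = compressed/original = 21957/54108 = 0.4058
savings = 1 - ratio = 1 - 0.4058 = 0.5942
as a percentage: 0.5942 * 100 = 59.42%

Space savings = 1 - 21957/54108 = 59.42%


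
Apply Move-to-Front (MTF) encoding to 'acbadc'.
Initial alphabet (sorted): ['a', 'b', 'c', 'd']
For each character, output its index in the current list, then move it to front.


MTF encoding:
'a': index 0 in ['a', 'b', 'c', 'd'] -> ['a', 'b', 'c', 'd']
'c': index 2 in ['a', 'b', 'c', 'd'] -> ['c', 'a', 'b', 'd']
'b': index 2 in ['c', 'a', 'b', 'd'] -> ['b', 'c', 'a', 'd']
'a': index 2 in ['b', 'c', 'a', 'd'] -> ['a', 'b', 'c', 'd']
'd': index 3 in ['a', 'b', 'c', 'd'] -> ['d', 'a', 'b', 'c']
'c': index 3 in ['d', 'a', 'b', 'c'] -> ['c', 'd', 'a', 'b']


Output: [0, 2, 2, 2, 3, 3]


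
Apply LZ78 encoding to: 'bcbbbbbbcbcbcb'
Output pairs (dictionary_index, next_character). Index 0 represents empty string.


LZ78 encoding steps:
Dictionary: {0: ''}
Step 1: w='' (idx 0), next='b' -> output (0, 'b'), add 'b' as idx 1
Step 2: w='' (idx 0), next='c' -> output (0, 'c'), add 'c' as idx 2
Step 3: w='b' (idx 1), next='b' -> output (1, 'b'), add 'bb' as idx 3
Step 4: w='bb' (idx 3), next='b' -> output (3, 'b'), add 'bbb' as idx 4
Step 5: w='b' (idx 1), next='c' -> output (1, 'c'), add 'bc' as idx 5
Step 6: w='bc' (idx 5), next='b' -> output (5, 'b'), add 'bcb' as idx 6
Step 7: w='c' (idx 2), next='b' -> output (2, 'b'), add 'cb' as idx 7


Encoded: [(0, 'b'), (0, 'c'), (1, 'b'), (3, 'b'), (1, 'c'), (5, 'b'), (2, 'b')]


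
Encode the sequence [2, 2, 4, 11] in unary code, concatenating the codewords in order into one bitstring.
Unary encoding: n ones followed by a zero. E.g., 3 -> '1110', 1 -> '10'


Encode each number as n ones followed by a terminating 0:
  2 -> 110 (3 bits)
  2 -> 110 (3 bits)
  4 -> 11110 (5 bits)
  11 -> 111111111110 (12 bits)
Total length = 3 + 3 + 5 + 12 = 23 bits.

Unary([2, 2, 4, 11]) = 11011011110111111111110 (23 bits)


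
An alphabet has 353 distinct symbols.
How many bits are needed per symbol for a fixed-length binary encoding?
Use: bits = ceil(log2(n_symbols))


log2(353) = 8.4635
Bracket: 2^8 = 256 < 353 <= 2^9 = 512
So ceil(log2(353)) = 9

bits = ceil(log2(353)) = ceil(8.4635) = 9 bits


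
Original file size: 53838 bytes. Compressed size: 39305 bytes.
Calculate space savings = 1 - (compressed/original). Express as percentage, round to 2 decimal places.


ratio = compressed/original = 39305/53838 = 0.730061
savings = 1 - ratio = 1 - 0.730061 = 0.269939
as a percentage: 0.269939 * 100 = 26.99%

Space savings = 1 - 39305/53838 = 26.99%
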